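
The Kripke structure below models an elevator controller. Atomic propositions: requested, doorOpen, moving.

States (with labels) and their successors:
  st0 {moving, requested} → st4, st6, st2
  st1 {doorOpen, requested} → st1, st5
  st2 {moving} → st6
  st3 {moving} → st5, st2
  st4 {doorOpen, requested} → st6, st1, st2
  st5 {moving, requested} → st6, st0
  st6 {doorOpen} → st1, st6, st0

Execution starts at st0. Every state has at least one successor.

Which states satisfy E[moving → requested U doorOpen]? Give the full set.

States satisfying moving → requested: {st0, st1, st4, st5, st6}.
States satisfying doorOpen: {st1, st4, st6}.
States satisfying E[moving → requested U doorOpen]: {st0, st1, st4, st5, st6}.

{st0, st1, st4, st5, st6}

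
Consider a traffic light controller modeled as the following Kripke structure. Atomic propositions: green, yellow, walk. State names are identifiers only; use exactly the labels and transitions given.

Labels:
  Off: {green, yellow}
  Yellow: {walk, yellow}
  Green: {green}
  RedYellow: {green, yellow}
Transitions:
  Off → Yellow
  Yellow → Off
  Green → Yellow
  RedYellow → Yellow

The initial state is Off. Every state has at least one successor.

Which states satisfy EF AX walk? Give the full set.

States satisfying AX walk: {Off, Green, RedYellow}.
States satisfying EF AX walk: {Off, Yellow, Green, RedYellow}.

{Off, Yellow, Green, RedYellow}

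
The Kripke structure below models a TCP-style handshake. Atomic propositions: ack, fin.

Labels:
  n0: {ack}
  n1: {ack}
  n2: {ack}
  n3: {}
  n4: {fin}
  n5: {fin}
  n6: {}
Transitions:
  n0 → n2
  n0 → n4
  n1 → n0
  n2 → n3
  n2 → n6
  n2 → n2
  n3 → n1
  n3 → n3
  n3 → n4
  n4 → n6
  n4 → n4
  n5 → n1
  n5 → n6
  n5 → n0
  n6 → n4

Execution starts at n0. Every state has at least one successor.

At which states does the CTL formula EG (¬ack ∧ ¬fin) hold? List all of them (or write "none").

{n3}

States satisfying ¬ack ∧ ¬fin: {n3, n6}.
States satisfying EG (¬ack ∧ ¬fin): {n3}.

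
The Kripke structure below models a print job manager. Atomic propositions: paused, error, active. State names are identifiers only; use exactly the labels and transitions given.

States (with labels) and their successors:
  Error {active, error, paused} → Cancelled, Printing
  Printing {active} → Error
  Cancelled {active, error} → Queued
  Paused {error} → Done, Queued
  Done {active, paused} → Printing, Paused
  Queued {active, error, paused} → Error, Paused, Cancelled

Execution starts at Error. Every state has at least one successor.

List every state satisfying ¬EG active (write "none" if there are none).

{Paused}

States satisfying active: {Error, Printing, Cancelled, Done, Queued}.
States satisfying EG active: {Error, Printing, Cancelled, Done, Queued}.
States satisfying ¬EG active: {Paused}.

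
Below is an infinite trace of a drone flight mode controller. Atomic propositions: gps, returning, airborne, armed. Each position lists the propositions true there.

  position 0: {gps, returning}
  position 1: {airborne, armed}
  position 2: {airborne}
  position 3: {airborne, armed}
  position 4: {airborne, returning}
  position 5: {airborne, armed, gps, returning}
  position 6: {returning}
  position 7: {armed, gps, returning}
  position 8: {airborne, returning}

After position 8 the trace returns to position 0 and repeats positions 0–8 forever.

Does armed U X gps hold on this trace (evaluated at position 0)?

Does not hold

Walking from position 0: at position 0, X gps has not yet held and armed fails, so armed U X gps is false.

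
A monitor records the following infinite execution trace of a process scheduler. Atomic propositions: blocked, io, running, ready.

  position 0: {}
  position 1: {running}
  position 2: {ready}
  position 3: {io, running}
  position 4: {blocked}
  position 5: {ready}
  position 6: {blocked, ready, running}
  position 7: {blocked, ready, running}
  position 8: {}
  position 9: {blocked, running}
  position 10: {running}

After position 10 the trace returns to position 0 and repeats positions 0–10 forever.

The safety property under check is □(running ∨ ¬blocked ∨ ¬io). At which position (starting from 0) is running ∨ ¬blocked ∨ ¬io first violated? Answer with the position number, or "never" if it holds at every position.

running ∨ ¬blocked ∨ ¬io holds at every position 0..10, and those are all the positions the trace ever visits, so the invariant □(running ∨ ¬blocked ∨ ¬io) is never violated.

never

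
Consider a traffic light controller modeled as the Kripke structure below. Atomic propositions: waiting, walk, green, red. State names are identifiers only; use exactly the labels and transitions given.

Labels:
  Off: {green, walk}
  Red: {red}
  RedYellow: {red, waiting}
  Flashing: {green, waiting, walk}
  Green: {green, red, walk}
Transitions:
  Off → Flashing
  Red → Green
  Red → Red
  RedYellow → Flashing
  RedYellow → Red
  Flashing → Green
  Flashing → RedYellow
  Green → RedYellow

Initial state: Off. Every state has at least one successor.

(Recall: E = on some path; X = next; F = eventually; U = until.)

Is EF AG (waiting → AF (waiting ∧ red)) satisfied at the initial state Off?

States satisfying AG (waiting → AF (waiting ∧ red)): {Off, Red, RedYellow, Flashing, Green}.
States satisfying EF AG (waiting → AF (waiting ∧ red)): {Off, Red, RedYellow, Flashing, Green}.
Some path from Off reaches a state where AG (waiting → AF (waiting ∧ red)) holds.
Off ∈ Sat(EF AG (waiting → AF (waiting ∧ red))).

Satisfied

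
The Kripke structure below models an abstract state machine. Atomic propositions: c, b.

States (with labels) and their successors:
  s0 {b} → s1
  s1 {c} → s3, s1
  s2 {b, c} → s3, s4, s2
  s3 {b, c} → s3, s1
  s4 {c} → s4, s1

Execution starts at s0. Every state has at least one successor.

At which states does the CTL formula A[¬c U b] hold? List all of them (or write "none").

{s0, s2, s3}

States satisfying ¬c: {s0}.
States satisfying b: {s0, s2, s3}.
States satisfying A[¬c U b]: {s0, s2, s3}.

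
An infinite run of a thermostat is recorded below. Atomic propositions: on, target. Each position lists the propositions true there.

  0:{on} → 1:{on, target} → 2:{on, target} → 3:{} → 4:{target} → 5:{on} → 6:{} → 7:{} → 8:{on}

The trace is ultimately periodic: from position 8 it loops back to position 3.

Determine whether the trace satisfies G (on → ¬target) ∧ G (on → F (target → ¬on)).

Violated

on → ¬target must hold at every position from 0 onward. It fails at position 1, so G (on → ¬target) is false.
Positions where on holds: 0, 1, 2, 5, 8.
Check ¬target at each: 0→ok, 1→fails, 2→fails, 5→ok, 8→ok.
on → F (target → ¬on) holds at every position 0..8, and those are all positions ever visited, so G (on → F (target → ¬on)) holds.
Positions where on holds: 0, 1, 2, 5, 8.
Check F (target → ¬on) at each: 0→ok, 1→ok, 2→ok, 5→ok, 8→ok.
At position 0: G (on → ¬target) is false; G (on → F (target → ¬on)) is true; so G (on → ¬target) ∧ G (on → F (target → ¬on)) is false.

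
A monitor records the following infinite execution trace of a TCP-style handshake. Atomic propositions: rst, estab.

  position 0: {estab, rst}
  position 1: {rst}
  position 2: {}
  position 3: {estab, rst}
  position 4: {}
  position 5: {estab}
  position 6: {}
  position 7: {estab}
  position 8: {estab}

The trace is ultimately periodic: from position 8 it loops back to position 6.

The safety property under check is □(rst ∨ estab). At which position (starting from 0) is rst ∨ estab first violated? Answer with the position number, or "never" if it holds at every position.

Check rst ∨ estab at each position in order: 0 ✓, 1 ✓.
At position 2 the labels are {}, so rst ∨ estab is false there. This is the first violation.

2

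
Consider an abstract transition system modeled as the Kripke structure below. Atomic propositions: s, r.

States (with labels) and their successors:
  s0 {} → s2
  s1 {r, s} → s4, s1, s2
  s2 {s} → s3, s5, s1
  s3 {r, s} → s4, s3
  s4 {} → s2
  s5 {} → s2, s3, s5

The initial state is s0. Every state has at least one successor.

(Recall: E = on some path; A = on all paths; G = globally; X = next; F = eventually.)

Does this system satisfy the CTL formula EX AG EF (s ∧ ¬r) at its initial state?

States satisfying AG EF (s ∧ ¬r): {s0, s1, s2, s3, s4, s5}.
States satisfying EX AG EF (s ∧ ¬r): {s0, s1, s2, s3, s4, s5}.
s0 ∈ Sat(EX AG EF (s ∧ ¬r)).

Satisfied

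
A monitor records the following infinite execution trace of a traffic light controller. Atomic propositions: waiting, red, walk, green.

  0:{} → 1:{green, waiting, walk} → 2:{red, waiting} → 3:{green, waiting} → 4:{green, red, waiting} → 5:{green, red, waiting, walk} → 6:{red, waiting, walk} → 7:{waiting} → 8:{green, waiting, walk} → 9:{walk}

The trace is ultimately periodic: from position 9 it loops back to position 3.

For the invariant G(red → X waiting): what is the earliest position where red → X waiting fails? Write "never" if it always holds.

red → X waiting holds at every position 0..9, and those are all the positions the trace ever visits, so the invariant G(red → X waiting) is never violated.

never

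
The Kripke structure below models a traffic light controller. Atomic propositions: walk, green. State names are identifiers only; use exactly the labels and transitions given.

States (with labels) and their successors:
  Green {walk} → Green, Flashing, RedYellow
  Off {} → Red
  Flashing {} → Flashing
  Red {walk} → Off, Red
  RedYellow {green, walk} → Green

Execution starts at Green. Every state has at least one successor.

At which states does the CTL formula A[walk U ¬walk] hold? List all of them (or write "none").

{Off, Flashing}

States satisfying walk: {Green, Red, RedYellow}.
States satisfying ¬walk: {Off, Flashing}.
States satisfying A[walk U ¬walk]: {Off, Flashing}.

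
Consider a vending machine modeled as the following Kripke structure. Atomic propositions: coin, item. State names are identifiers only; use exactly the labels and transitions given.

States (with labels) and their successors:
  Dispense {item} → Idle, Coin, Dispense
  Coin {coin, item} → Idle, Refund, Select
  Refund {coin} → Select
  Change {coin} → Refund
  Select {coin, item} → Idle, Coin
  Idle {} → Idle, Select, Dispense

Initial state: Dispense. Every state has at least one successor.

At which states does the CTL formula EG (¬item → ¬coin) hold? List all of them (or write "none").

States satisfying ¬item → ¬coin: {Dispense, Coin, Select, Idle}.
States satisfying EG (¬item → ¬coin): {Dispense, Coin, Select, Idle}.

{Dispense, Coin, Select, Idle}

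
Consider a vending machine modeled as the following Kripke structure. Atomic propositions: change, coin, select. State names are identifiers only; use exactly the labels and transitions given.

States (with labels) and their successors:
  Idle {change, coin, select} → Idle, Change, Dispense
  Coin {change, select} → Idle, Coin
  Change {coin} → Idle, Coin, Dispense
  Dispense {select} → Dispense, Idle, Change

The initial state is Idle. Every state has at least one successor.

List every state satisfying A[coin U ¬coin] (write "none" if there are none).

{Coin, Dispense}

States satisfying coin: {Idle, Change}.
States satisfying ¬coin: {Coin, Dispense}.
States satisfying A[coin U ¬coin]: {Coin, Dispense}.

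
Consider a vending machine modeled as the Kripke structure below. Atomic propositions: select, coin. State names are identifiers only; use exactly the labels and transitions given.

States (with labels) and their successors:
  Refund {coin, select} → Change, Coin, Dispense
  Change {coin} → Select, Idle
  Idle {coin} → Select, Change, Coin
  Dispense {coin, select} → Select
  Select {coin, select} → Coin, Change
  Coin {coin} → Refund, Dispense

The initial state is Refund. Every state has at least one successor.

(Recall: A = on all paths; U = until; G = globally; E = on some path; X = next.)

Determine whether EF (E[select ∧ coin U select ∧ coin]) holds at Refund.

Holds

States satisfying E[select ∧ coin U select ∧ coin]: {Refund, Dispense, Select}.
States satisfying EF (E[select ∧ coin U select ∧ coin]): {Refund, Change, Idle, Dispense, Select, Coin}.
Some path from Refund reaches a state where E[select ∧ coin U select ∧ coin] holds.
Refund ∈ Sat(EF (E[select ∧ coin U select ∧ coin])).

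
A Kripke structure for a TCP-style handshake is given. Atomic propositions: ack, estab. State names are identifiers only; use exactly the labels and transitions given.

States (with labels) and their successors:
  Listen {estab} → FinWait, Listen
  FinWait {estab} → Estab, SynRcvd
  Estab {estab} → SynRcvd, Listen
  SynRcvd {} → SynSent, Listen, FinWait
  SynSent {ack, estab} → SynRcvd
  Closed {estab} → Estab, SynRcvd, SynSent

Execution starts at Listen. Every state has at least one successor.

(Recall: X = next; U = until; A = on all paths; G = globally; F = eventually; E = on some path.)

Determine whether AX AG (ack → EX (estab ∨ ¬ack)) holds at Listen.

Yes

States satisfying AG (ack → EX (estab ∨ ¬ack)): {Listen, FinWait, Estab, SynRcvd, SynSent, Closed}.
States satisfying AX AG (ack → EX (estab ∨ ¬ack)): {Listen, FinWait, Estab, SynRcvd, SynSent, Closed}.
Listen ∈ Sat(AX AG (ack → EX (estab ∨ ¬ack))).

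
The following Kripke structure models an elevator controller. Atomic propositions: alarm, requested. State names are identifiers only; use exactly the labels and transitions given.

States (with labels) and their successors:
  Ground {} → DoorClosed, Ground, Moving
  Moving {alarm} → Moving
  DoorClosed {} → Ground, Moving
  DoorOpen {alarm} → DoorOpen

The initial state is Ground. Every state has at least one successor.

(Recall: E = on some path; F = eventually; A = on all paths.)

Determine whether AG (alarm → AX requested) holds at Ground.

No

States satisfying alarm → AX requested: {Ground, DoorClosed}.
States satisfying AG (alarm → AX requested): ∅.
Moving is reachable from Ground and violates alarm → AX requested, so AG fails at Ground.
Ground ∉ Sat(AG (alarm → AX requested)).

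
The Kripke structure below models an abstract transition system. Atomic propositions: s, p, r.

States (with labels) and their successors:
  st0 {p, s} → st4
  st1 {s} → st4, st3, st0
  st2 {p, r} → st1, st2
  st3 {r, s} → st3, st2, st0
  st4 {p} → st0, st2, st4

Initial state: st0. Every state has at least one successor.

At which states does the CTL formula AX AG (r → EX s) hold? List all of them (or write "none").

{st0, st1, st2, st3, st4}

States satisfying AG (r → EX s): {st0, st1, st2, st3, st4}.
States satisfying AX AG (r → EX s): {st0, st1, st2, st3, st4}.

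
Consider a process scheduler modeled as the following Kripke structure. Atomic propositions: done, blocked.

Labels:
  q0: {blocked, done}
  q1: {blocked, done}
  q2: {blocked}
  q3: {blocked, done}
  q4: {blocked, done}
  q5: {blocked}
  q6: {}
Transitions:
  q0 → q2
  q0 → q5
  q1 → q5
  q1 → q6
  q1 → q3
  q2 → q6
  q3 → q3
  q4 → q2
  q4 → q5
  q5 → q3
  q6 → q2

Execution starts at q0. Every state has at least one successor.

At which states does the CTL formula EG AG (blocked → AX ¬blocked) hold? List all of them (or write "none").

States satisfying AG (blocked → AX ¬blocked): {q2, q6}.
States satisfying EG AG (blocked → AX ¬blocked): {q2, q6}.

{q2, q6}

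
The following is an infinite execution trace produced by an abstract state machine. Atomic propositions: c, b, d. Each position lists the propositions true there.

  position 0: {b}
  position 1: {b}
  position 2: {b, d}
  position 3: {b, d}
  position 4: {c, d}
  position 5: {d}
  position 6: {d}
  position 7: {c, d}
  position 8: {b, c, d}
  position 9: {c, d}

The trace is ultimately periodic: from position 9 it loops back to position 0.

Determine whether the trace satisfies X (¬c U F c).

The position after 0 is 1; ¬c U F c is true there.

Satisfied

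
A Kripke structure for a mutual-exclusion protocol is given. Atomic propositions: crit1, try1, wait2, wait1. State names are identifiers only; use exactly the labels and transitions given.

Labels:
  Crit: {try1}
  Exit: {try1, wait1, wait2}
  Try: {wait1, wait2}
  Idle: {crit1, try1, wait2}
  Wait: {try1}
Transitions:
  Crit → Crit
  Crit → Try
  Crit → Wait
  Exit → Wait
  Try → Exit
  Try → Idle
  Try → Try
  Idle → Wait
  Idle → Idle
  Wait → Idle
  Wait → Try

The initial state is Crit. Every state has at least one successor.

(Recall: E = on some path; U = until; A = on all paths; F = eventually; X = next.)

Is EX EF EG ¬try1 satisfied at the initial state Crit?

States satisfying EF EG ¬try1: {Crit, Exit, Try, Idle, Wait}.
States satisfying EX EF EG ¬try1: {Crit, Exit, Try, Idle, Wait}.
Crit ∈ Sat(EX EF EG ¬try1).

Yes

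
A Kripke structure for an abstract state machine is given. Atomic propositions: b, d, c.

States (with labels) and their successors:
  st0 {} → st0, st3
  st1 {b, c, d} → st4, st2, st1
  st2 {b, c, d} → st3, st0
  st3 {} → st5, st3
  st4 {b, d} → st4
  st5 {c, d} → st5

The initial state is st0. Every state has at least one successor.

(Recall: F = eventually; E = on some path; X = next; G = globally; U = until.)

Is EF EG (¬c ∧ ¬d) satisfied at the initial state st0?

Yes

States satisfying EG (¬c ∧ ¬d): {st0, st3}.
States satisfying EF EG (¬c ∧ ¬d): {st0, st1, st2, st3}.
Some path from st0 reaches a state where EG (¬c ∧ ¬d) holds.
st0 ∈ Sat(EF EG (¬c ∧ ¬d)).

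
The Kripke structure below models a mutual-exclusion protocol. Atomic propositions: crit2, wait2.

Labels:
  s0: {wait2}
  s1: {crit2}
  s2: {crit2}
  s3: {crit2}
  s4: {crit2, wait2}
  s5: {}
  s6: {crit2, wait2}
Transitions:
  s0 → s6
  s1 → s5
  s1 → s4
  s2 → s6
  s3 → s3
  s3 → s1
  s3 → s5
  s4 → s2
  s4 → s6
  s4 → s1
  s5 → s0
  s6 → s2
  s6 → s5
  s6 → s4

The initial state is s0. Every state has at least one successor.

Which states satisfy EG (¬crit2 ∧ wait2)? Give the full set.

States satisfying ¬crit2 ∧ wait2: {s0}.
States satisfying EG (¬crit2 ∧ wait2): ∅.

none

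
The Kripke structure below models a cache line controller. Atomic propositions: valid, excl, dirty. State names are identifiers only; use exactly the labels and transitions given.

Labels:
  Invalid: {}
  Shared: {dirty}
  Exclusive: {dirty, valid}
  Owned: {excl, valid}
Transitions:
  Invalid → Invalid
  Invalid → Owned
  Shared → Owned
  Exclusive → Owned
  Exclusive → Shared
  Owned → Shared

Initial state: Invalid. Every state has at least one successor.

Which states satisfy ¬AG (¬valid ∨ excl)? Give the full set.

States satisfying ¬valid ∨ excl: {Invalid, Shared, Owned}.
States satisfying AG (¬valid ∨ excl): {Invalid, Shared, Owned}.
States satisfying ¬AG (¬valid ∨ excl): {Exclusive}.

{Exclusive}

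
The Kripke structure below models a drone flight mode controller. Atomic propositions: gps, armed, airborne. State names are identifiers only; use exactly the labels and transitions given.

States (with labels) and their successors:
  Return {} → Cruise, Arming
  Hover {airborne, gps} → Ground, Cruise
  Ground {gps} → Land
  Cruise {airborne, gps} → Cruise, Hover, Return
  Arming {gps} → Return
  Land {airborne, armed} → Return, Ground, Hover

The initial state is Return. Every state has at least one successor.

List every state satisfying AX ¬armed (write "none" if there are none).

States satisfying ¬armed: {Return, Hover, Ground, Cruise, Arming}.
States satisfying AX ¬armed: {Return, Hover, Cruise, Arming, Land}.

{Return, Hover, Cruise, Arming, Land}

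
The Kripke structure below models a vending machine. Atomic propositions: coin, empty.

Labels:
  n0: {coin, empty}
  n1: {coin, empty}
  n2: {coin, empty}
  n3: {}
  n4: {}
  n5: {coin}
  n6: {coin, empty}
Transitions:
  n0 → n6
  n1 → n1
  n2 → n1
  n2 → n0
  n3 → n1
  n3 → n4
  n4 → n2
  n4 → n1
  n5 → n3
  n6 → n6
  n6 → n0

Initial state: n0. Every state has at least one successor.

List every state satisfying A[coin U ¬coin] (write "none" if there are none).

{n3, n4, n5}

States satisfying coin: {n0, n1, n2, n5, n6}.
States satisfying ¬coin: {n3, n4}.
States satisfying A[coin U ¬coin]: {n3, n4, n5}.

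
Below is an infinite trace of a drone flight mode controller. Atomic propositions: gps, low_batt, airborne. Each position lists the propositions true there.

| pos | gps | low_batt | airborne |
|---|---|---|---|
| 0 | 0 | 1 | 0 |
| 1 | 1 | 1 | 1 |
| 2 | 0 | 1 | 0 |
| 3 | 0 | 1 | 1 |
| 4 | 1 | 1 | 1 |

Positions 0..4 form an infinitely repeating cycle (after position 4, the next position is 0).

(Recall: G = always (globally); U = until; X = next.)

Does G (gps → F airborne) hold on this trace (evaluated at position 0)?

gps → F airborne holds at every position 0..4, and those are all positions ever visited, so G (gps → F airborne) holds.
Positions where gps holds: 1, 4.
Check F airborne at each: 1→ok, 4→ok.

Yes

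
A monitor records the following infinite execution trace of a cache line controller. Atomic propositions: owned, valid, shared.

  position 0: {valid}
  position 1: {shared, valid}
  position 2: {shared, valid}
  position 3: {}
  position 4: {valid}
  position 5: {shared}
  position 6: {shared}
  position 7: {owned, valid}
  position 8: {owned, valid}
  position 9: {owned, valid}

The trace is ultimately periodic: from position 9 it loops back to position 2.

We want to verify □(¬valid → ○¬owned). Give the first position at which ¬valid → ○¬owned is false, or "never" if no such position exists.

Check ¬valid → ○¬owned at each position in order: 0 ✓, 1 ✓, 2 ✓, 3 ✓, 4 ✓, 5 ✓.
At position 6 the labels are {shared} and the next position 7 has {owned, valid}, so ¬valid → ○¬owned is false there. This is the first violation.

6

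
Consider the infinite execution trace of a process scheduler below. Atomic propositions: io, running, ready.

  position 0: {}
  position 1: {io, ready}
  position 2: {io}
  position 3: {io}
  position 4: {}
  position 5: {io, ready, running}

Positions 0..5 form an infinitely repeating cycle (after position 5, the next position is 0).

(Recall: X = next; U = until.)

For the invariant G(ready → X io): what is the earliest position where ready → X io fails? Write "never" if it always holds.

Check ready → X io at each position in order: 0 ✓, 1 ✓, 2 ✓, 3 ✓, 4 ✓.
At position 5 the labels are {io, ready, running} and the next position 0 has {}, so ready → X io is false there. This is the first violation.

5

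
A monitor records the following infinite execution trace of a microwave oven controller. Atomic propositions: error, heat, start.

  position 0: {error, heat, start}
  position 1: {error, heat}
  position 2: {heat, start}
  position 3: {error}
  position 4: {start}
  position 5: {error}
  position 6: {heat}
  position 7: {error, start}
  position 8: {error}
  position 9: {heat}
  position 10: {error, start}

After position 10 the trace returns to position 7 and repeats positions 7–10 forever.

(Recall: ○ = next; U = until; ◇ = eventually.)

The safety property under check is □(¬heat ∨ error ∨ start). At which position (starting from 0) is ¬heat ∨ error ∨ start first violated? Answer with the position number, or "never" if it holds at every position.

6

Check ¬heat ∨ error ∨ start at each position in order: 0 ✓, 1 ✓, 2 ✓, 3 ✓, 4 ✓, 5 ✓.
At position 6 the labels are {heat}, so ¬heat ∨ error ∨ start is false there. This is the first violation.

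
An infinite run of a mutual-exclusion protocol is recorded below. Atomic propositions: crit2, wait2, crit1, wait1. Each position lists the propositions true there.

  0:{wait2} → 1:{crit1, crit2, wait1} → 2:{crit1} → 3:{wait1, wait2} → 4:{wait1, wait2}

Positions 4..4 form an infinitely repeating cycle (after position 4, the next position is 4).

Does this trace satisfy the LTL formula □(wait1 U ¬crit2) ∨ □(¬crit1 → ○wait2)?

wait1 U ¬crit2 holds at every position 0..4, and those are all positions ever visited, so □(wait1 U ¬crit2) holds.
¬crit1 → ○wait2 must hold at every position from 0 onward. It fails at position 0, so □(¬crit1 → ○wait2) is false.
Positions where ¬crit1 holds: 0, 3, 4.
Check ○wait2 at each: 0→fails, 3→ok, 4→ok.
At position 0: □(wait1 U ¬crit2) is true; □(¬crit1 → ○wait2) is false; so □(wait1 U ¬crit2) ∨ □(¬crit1 → ○wait2) is true.

Yes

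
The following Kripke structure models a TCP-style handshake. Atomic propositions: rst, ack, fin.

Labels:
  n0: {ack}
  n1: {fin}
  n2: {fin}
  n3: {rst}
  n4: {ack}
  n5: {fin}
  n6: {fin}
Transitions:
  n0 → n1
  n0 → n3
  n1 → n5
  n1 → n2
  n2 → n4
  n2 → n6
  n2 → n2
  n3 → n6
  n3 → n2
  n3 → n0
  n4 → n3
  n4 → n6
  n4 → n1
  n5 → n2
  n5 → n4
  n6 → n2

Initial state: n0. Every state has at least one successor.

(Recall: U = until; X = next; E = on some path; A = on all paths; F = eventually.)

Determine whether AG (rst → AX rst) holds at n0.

Does not hold

States satisfying rst → AX rst: {n0, n1, n2, n4, n5, n6}.
States satisfying AG (rst → AX rst): ∅.
n3 is reachable from n0 and violates rst → AX rst, so AG fails at n0.
n0 ∉ Sat(AG (rst → AX rst)).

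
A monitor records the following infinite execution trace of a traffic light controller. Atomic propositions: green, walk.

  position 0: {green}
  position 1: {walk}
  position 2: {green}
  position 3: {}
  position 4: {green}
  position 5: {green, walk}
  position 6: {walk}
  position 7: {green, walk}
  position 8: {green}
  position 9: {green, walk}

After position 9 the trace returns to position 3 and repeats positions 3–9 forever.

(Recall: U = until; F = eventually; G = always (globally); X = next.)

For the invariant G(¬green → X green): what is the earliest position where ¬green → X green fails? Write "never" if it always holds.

never

¬green → X green holds at every position 0..9, and those are all the positions the trace ever visits, so the invariant G(¬green → X green) is never violated.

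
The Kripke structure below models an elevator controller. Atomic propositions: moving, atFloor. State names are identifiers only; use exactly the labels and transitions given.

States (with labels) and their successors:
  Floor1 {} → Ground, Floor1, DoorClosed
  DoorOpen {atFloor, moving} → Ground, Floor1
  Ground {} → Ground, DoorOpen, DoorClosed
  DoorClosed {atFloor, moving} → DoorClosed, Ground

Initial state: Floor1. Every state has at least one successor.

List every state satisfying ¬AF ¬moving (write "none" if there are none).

States satisfying ¬moving: {Floor1, Ground}.
States satisfying AF ¬moving: {Floor1, DoorOpen, Ground}.
States satisfying ¬AF ¬moving: {DoorClosed}.

{DoorClosed}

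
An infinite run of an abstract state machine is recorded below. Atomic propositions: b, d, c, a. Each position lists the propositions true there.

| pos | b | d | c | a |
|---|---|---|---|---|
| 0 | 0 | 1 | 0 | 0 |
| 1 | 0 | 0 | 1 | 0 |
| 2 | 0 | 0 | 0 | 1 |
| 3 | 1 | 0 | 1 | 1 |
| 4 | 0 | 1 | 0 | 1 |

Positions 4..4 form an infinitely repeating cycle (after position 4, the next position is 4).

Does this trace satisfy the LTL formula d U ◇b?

Walking from position 0: ◇b first holds at position 0, and d holds at every earlier position along the way, so d U ◇b holds.

Yes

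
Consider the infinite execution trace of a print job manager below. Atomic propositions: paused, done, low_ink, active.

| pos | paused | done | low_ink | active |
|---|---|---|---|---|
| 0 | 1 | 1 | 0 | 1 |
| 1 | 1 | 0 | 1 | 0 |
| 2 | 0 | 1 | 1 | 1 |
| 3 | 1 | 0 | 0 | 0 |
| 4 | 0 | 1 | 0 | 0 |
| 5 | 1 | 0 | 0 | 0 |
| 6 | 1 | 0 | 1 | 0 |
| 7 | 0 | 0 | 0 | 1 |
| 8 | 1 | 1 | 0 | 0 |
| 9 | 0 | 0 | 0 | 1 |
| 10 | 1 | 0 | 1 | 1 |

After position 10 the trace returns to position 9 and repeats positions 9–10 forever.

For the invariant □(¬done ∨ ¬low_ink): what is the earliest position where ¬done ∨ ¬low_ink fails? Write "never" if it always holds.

2

Check ¬done ∨ ¬low_ink at each position in order: 0 ✓, 1 ✓.
At position 2 the labels are {active, done, low_ink}, so ¬done ∨ ¬low_ink is false there. This is the first violation.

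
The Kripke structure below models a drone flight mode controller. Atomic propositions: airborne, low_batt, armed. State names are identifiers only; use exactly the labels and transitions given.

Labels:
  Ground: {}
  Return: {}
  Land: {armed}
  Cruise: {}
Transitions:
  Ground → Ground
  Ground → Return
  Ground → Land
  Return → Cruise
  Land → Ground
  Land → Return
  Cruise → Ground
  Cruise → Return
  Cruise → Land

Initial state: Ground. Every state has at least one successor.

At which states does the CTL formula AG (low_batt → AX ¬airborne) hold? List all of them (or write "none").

{Ground, Return, Land, Cruise}

States satisfying low_batt → AX ¬airborne: {Ground, Return, Land, Cruise}.
States satisfying AG (low_batt → AX ¬airborne): {Ground, Return, Land, Cruise}.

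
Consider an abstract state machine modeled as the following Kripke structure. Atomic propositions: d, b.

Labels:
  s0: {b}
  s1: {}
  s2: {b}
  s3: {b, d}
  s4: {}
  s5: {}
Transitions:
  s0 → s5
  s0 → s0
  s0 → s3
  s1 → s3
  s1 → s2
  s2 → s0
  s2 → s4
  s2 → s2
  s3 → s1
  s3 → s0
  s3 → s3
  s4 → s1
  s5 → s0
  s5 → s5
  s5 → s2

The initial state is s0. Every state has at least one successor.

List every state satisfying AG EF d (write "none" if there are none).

{s0, s1, s2, s3, s4, s5}

States satisfying EF d: {s0, s1, s2, s3, s4, s5}.
States satisfying AG EF d: {s0, s1, s2, s3, s4, s5}.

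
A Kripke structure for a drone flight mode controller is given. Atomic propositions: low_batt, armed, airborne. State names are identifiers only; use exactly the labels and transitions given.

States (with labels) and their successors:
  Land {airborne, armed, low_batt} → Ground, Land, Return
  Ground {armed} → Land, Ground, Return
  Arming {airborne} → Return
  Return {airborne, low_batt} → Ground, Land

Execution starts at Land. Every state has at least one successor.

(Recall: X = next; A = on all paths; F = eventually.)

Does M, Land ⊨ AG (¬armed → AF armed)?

Satisfied

States satisfying ¬armed → AF armed: {Land, Ground, Arming, Return}.
States satisfying AG (¬armed → AF armed): {Land, Ground, Arming, Return}.
Every state reachable from Land satisfies ¬armed → AF armed.
Land ∈ Sat(AG (¬armed → AF armed)).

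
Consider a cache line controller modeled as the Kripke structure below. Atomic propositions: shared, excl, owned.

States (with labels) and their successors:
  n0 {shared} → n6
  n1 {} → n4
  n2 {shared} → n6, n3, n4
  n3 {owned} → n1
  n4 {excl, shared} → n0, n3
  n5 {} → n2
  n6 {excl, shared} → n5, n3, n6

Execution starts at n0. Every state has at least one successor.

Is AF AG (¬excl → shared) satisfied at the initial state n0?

Does not hold

States satisfying AG (¬excl → shared): ∅.
States satisfying AF AG (¬excl → shared): ∅.
There is a path from n0 along which AG (¬excl → shared) never holds.
n0 ∉ Sat(AF AG (¬excl → shared)).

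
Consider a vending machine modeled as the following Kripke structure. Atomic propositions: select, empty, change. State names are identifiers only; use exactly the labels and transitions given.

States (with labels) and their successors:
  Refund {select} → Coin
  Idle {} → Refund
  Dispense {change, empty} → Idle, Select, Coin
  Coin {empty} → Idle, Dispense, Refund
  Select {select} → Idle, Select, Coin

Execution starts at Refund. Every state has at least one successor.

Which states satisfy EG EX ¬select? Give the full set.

{Refund, Dispense, Coin, Select}

States satisfying EX ¬select: {Refund, Dispense, Coin, Select}.
States satisfying EG EX ¬select: {Refund, Dispense, Coin, Select}.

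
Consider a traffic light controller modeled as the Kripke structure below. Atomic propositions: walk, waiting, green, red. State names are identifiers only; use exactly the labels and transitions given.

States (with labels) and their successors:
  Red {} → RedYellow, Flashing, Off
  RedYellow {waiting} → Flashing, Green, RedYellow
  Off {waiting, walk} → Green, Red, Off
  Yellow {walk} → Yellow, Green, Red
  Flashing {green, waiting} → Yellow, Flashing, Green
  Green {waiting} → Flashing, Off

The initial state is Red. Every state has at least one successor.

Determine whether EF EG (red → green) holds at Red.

Satisfied

States satisfying EG (red → green): {Red, RedYellow, Off, Yellow, Flashing, Green}.
States satisfying EF EG (red → green): {Red, RedYellow, Off, Yellow, Flashing, Green}.
Some path from Red reaches a state where EG (red → green) holds.
Red ∈ Sat(EF EG (red → green)).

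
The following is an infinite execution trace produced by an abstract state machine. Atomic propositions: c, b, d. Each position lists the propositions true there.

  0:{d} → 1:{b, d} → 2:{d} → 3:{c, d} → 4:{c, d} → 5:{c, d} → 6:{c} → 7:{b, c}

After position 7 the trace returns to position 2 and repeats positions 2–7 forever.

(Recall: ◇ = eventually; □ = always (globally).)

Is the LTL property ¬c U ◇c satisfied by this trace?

Walking from position 0: ◇c first holds at position 0, and ¬c holds at every earlier position along the way, so ¬c U ◇c holds.

Yes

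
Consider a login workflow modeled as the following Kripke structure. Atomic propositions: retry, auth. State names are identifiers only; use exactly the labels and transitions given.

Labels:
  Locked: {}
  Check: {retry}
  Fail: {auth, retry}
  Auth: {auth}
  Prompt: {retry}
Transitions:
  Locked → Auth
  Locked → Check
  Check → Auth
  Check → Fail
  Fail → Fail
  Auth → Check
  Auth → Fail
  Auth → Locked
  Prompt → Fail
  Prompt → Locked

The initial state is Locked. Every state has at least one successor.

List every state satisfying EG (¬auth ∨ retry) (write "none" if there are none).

{Locked, Check, Fail, Prompt}

States satisfying ¬auth ∨ retry: {Locked, Check, Fail, Prompt}.
States satisfying EG (¬auth ∨ retry): {Locked, Check, Fail, Prompt}.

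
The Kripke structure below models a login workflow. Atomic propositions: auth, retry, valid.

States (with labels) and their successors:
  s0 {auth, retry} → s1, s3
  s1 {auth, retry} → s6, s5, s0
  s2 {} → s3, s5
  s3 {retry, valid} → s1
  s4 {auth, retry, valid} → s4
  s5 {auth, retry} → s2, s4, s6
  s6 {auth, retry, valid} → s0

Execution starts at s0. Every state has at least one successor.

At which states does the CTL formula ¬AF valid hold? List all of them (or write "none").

{s0, s1, s2, s5}

States satisfying valid: {s3, s4, s6}.
States satisfying AF valid: {s3, s4, s6}.
States satisfying ¬AF valid: {s0, s1, s2, s5}.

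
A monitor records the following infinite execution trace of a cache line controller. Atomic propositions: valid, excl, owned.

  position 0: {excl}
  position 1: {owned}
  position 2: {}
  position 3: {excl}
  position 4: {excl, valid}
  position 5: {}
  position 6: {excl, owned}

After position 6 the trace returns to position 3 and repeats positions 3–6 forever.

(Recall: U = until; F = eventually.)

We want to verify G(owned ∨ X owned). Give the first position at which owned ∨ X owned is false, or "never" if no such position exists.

2

Check owned ∨ X owned at each position in order: 0 ✓, 1 ✓.
At position 2 the labels are {} and the next position 3 has {excl}, so owned ∨ X owned is false there. This is the first violation.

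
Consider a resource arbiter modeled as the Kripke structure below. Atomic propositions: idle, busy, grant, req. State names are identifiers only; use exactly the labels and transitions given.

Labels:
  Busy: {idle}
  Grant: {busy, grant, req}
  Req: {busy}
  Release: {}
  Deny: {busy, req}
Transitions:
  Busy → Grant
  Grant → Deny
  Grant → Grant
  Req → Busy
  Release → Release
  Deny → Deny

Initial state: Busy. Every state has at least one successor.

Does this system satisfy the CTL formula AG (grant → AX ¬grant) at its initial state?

States satisfying grant → AX ¬grant: {Busy, Req, Release, Deny}.
States satisfying AG (grant → AX ¬grant): {Release, Deny}.
Grant is reachable from Busy and violates grant → AX ¬grant, so AG fails at Busy.
Busy ∉ Sat(AG (grant → AX ¬grant)).

No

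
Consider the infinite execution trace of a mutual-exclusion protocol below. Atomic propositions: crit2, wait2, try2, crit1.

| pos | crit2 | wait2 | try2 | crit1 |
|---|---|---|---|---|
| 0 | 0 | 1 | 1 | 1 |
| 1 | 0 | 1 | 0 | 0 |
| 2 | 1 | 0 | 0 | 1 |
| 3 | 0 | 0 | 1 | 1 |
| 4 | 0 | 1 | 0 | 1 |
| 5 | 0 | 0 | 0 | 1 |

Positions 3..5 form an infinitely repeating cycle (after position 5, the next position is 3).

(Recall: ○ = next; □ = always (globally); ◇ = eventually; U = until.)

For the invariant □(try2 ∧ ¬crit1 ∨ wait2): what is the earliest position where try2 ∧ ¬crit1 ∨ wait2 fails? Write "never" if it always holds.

Check try2 ∧ ¬crit1 ∨ wait2 at each position in order: 0 ✓, 1 ✓.
At position 2 the labels are {crit1, crit2}, so try2 ∧ ¬crit1 ∨ wait2 is false there. This is the first violation.

2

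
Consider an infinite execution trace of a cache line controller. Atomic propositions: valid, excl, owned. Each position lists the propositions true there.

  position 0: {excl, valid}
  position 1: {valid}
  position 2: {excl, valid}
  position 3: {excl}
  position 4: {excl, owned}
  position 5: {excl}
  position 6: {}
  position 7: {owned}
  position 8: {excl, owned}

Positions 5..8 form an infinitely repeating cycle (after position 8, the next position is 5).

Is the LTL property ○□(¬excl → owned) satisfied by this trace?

Violated

The position after 0 is 1; □(¬excl → owned) is false there.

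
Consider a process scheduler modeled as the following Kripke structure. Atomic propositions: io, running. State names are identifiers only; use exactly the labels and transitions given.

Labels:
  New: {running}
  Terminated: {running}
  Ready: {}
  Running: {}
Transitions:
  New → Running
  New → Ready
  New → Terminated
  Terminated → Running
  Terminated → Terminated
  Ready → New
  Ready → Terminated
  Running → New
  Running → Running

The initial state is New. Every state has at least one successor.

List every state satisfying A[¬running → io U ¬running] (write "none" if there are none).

States satisfying ¬running → io: {New, Terminated}.
States satisfying ¬running: {Ready, Running}.
States satisfying A[¬running → io U ¬running]: {Ready, Running}.

{Ready, Running}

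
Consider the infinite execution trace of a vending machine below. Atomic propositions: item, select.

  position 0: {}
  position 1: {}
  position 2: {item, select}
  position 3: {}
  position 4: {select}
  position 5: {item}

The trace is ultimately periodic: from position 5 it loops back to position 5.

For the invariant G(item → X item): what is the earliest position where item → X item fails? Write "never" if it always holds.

Check item → X item at each position in order: 0 ✓, 1 ✓.
At position 2 the labels are {item, select} and the next position 3 has {}, so item → X item is false there. This is the first violation.

2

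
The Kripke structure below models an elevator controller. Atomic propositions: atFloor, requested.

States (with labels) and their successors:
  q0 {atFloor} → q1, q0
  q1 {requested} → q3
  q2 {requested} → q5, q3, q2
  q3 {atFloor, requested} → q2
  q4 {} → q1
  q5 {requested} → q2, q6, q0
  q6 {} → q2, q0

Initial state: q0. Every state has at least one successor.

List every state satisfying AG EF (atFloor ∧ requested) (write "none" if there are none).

{q0, q1, q2, q3, q4, q5, q6}

States satisfying EF (atFloor ∧ requested): {q0, q1, q2, q3, q4, q5, q6}.
States satisfying AG EF (atFloor ∧ requested): {q0, q1, q2, q3, q4, q5, q6}.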